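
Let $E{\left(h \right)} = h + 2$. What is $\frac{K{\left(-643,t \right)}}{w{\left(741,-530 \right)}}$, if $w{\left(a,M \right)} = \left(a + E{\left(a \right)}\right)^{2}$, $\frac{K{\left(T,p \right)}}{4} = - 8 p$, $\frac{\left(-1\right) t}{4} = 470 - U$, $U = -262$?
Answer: $\frac{5856}{137641} \approx 0.042545$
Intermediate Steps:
$E{\left(h \right)} = 2 + h$
$t = -2928$ ($t = - 4 \left(470 - -262\right) = - 4 \left(470 + 262\right) = \left(-4\right) 732 = -2928$)
$K{\left(T,p \right)} = - 32 p$ ($K{\left(T,p \right)} = 4 \left(- 8 p\right) = - 32 p$)
$w{\left(a,M \right)} = \left(2 + 2 a\right)^{2}$ ($w{\left(a,M \right)} = \left(a + \left(2 + a\right)\right)^{2} = \left(2 + 2 a\right)^{2}$)
$\frac{K{\left(-643,t \right)}}{w{\left(741,-530 \right)}} = \frac{\left(-32\right) \left(-2928\right)}{4 \left(1 + 741\right)^{2}} = \frac{93696}{4 \cdot 742^{2}} = \frac{93696}{4 \cdot 550564} = \frac{93696}{2202256} = 93696 \cdot \frac{1}{2202256} = \frac{5856}{137641}$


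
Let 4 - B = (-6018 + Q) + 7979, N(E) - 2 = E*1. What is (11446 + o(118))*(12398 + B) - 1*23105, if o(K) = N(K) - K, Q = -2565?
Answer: 148869583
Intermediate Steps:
N(E) = 2 + E (N(E) = 2 + E*1 = 2 + E)
o(K) = 2 (o(K) = (2 + K) - K = 2)
B = 608 (B = 4 - ((-6018 - 2565) + 7979) = 4 - (-8583 + 7979) = 4 - 1*(-604) = 4 + 604 = 608)
(11446 + o(118))*(12398 + B) - 1*23105 = (11446 + 2)*(12398 + 608) - 1*23105 = 11448*13006 - 23105 = 148892688 - 23105 = 148869583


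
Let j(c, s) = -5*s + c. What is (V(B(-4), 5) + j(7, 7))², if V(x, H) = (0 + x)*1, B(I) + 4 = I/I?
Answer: 961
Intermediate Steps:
B(I) = -3 (B(I) = -4 + I/I = -4 + 1 = -3)
V(x, H) = x (V(x, H) = x*1 = x)
j(c, s) = c - 5*s
(V(B(-4), 5) + j(7, 7))² = (-3 + (7 - 5*7))² = (-3 + (7 - 35))² = (-3 - 28)² = (-31)² = 961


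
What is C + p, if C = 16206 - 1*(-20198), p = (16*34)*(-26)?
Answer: 22260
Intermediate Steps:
p = -14144 (p = 544*(-26) = -14144)
C = 36404 (C = 16206 + 20198 = 36404)
C + p = 36404 - 14144 = 22260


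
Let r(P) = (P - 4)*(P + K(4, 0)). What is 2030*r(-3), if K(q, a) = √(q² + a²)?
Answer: -14210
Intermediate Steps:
K(q, a) = √(a² + q²)
r(P) = (-4 + P)*(4 + P) (r(P) = (P - 4)*(P + √(0² + 4²)) = (-4 + P)*(P + √(0 + 16)) = (-4 + P)*(P + √16) = (-4 + P)*(P + 4) = (-4 + P)*(4 + P))
2030*r(-3) = 2030*(-16 + (-3)²) = 2030*(-16 + 9) = 2030*(-7) = -14210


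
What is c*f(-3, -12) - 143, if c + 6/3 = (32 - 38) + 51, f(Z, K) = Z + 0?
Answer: -272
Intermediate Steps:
f(Z, K) = Z
c = 43 (c = -2 + ((32 - 38) + 51) = -2 + (-6 + 51) = -2 + 45 = 43)
c*f(-3, -12) - 143 = 43*(-3) - 143 = -129 - 143 = -272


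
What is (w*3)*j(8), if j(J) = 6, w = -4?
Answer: -72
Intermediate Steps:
(w*3)*j(8) = -4*3*6 = -12*6 = -72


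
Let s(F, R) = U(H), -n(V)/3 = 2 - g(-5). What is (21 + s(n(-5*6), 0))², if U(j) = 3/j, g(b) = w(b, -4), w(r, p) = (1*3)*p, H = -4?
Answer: 6561/16 ≈ 410.06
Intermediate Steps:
w(r, p) = 3*p
g(b) = -12 (g(b) = 3*(-4) = -12)
n(V) = -42 (n(V) = -3*(2 - 1*(-12)) = -3*(2 + 12) = -3*14 = -42)
s(F, R) = -¾ (s(F, R) = 3/(-4) = 3*(-¼) = -¾)
(21 + s(n(-5*6), 0))² = (21 - ¾)² = (81/4)² = 6561/16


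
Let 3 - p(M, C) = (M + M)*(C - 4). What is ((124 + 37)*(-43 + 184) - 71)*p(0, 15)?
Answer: 67890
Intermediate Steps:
p(M, C) = 3 - 2*M*(-4 + C) (p(M, C) = 3 - (M + M)*(C - 4) = 3 - 2*M*(-4 + C))
((124 + 37)*(-43 + 184) - 71)*p(0, 15) = ((124 + 37)*(-43 + 184) - 71)*(3 + 8*0 - 2*15*0) = (161*141 - 71)*(3 + 0 + 0) = (22701 - 71)*3 = 22630*3 = 67890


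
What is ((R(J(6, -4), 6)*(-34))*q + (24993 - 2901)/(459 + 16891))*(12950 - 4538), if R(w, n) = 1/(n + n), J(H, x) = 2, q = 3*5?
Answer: -3008480298/8675 ≈ -3.4680e+5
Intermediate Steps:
q = 15
R(w, n) = 1/(2*n)
((R(J(6, -4), 6)*(-34))*q + (24993 - 2901)/(459 + 16891))*(12950 - 4538) = ((((½)/6)*(-34))*15 + (24993 - 2901)/(459 + 16891))*(12950 - 4538) = ((((½)*(⅙))*(-34))*15 + 22092/17350)*8412 = (((1/12)*(-34))*15 + 22092*(1/17350))*8412 = (-17/6*15 + 11046/8675)*8412 = (-85/2 + 11046/8675)*8412 = -715283/17350*8412 = -3008480298/8675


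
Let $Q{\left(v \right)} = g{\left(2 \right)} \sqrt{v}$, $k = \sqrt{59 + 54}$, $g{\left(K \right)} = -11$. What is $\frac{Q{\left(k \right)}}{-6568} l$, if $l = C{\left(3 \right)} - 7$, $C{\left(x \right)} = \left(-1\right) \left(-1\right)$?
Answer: $- \frac{33 \sqrt[4]{113}}{3284} \approx -0.032763$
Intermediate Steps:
$k = \sqrt{113} \approx 10.63$
$C{\left(x \right)} = 1$
$Q{\left(v \right)} = - 11 \sqrt{v}$
$l = -6$ ($l = 1 - 7 = -6$)
$\frac{Q{\left(k \right)}}{-6568} l = \frac{\left(-11\right) \sqrt{\sqrt{113}}}{-6568} \left(-6\right) = - 11 \sqrt[4]{113} \left(- \frac{1}{6568}\right) \left(-6\right) = \frac{11 \sqrt[4]{113}}{6568} \left(-6\right) = - \frac{33 \sqrt[4]{113}}{3284}$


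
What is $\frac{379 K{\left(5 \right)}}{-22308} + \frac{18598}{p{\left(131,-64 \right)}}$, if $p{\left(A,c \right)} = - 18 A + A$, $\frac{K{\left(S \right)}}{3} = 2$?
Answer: $- \frac{4117141}{487058} \approx -8.4531$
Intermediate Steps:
$K{\left(S \right)} = 6$ ($K{\left(S \right)} = 3 \cdot 2 = 6$)
$p{\left(A,c \right)} = - 17 A$
$\frac{379 K{\left(5 \right)}}{-22308} + \frac{18598}{p{\left(131,-64 \right)}} = \frac{379 \cdot 6}{-22308} + \frac{18598}{\left(-17\right) 131} = 2274 \left(- \frac{1}{22308}\right) + \frac{18598}{-2227} = - \frac{379}{3718} + 18598 \left(- \frac{1}{2227}\right) = - \frac{379}{3718} - \frac{1094}{131} = - \frac{4117141}{487058}$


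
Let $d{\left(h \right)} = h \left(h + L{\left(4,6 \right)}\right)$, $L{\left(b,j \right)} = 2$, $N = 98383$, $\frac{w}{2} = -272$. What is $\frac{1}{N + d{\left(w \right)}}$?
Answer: $\frac{1}{393231} \approx 2.543 \cdot 10^{-6}$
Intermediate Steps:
$w = -544$ ($w = 2 \left(-272\right) = -544$)
$d{\left(h \right)} = h \left(2 + h\right)$ ($d{\left(h \right)} = h \left(h + 2\right) = h \left(2 + h\right)$)
$\frac{1}{N + d{\left(w \right)}} = \frac{1}{98383 - 544 \left(2 - 544\right)} = \frac{1}{98383 - -294848} = \frac{1}{98383 + 294848} = \frac{1}{393231}$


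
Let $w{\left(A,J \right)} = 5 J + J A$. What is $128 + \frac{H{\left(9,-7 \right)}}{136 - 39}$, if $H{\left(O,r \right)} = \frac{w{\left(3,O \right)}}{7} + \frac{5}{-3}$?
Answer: $\frac{260917}{2037} \approx 128.09$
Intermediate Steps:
$w{\left(A,J \right)} = 5 J + A J$
$H{\left(O,r \right)} = - \frac{5}{3} + \frac{8 O}{7}$ ($H{\left(O,r \right)} = \frac{O \left(5 + 3\right)}{7} + \frac{5}{-3} = O 8 \cdot \frac{1}{7} + 5 \left(- \frac{1}{3}\right) = 8 O \frac{1}{7} - \frac{5}{3} = \frac{8 O}{7} - \frac{5}{3} = - \frac{5}{3} + \frac{8 O}{7}$)
$128 + \frac{H{\left(9,-7 \right)}}{136 - 39} = 128 + \frac{- \frac{5}{3} + \frac{8}{7} \cdot 9}{136 - 39} = 128 + \frac{- \frac{5}{3} + \frac{72}{7}}{97} = 128 + \frac{181}{21} \cdot \frac{1}{97} = 128 + \frac{181}{2037} = \frac{260917}{2037}$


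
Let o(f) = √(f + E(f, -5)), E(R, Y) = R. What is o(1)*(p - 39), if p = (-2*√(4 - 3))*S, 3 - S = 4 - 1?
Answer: -39*√2 ≈ -55.154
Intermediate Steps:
S = 0 (S = 3 - (4 - 1) = 3 - 1*3 = 3 - 3 = 0)
o(f) = √2*√f (o(f) = √(f + f) = √(2*f) = √2*√f)
p = 0 (p = -2*√(4 - 3)*0 = -2*√1*0 = -2*1*0 = -2*0 = 0)
o(1)*(p - 39) = (√2*√1)*(0 - 39) = (√2*1)*(-39) = √2*(-39) = -39*√2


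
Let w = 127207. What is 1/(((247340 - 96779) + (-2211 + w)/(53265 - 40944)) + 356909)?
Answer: 12321/6252662866 ≈ 1.9705e-6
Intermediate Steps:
1/(((247340 - 96779) + (-2211 + w)/(53265 - 40944)) + 356909) = 1/(((247340 - 96779) + (-2211 + 127207)/(53265 - 40944)) + 356909) = 1/((150561 + 124996/12321) + 356909) = 1/(1855187077/12321 + 356909) = 1/(6252662866/12321) = 12321/6252662866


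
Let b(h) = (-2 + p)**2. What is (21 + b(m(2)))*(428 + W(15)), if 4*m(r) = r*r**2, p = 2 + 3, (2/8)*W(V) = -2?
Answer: 12600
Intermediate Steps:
W(V) = -8 (W(V) = 4*(-2) = -8)
p = 5
m(r) = r**3/4 (m(r) = (r*r**2)/4 = r**3/4)
b(h) = 9 (b(h) = (-2 + 5)**2 = 3**2 = 9)
(21 + b(m(2)))*(428 + W(15)) = (21 + 9)*(428 - 8) = 30*420 = 12600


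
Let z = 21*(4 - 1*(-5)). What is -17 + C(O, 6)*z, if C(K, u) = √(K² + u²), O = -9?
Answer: -17 + 567*√13 ≈ 2027.3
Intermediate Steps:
z = 189 (z = 21*(4 + 5) = 21*9 = 189)
-17 + C(O, 6)*z = -17 + √((-9)² + 6²)*189 = -17 + √(81 + 36)*189 = -17 + √117*189 = -17 + (3*√13)*189 = -17 + 567*√13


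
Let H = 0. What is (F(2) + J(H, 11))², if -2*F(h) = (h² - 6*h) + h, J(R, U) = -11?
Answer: 64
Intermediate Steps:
F(h) = -h²/2 + 5*h/2 (F(h) = -((h² - 6*h) + h)/2 = -(h² - 5*h)/2 = -h²/2 + 5*h/2)
(F(2) + J(H, 11))² = ((½)*2*(5 - 1*2) - 11)² = ((½)*2*(5 - 2) - 11)² = ((½)*2*3 - 11)² = (3 - 11)² = (-8)² = 64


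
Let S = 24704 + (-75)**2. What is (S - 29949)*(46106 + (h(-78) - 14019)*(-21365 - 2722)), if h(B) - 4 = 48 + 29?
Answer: 127592870560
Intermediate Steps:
h(B) = 81 (h(B) = 4 + (48 + 29) = 4 + 77 = 81)
S = 30329 (S = 24704 + 5625 = 30329)
(S - 29949)*(46106 + (h(-78) - 14019)*(-21365 - 2722)) = (30329 - 29949)*(46106 + (81 - 14019)*(-21365 - 2722)) = 380*(46106 - 13938*(-24087)) = 380*(46106 + 335724606) = 380*335770712 = 127592870560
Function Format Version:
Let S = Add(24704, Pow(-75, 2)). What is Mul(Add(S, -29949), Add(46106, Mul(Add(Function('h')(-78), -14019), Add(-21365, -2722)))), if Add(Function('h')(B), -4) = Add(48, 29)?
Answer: 127592870560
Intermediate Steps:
Function('h')(B) = 81 (Function('h')(B) = Add(4, Add(48, 29)) = Add(4, 77) = 81)
S = 30329 (S = Add(24704, 5625) = 30329)
Mul(Add(S, -29949), Add(46106, Mul(Add(Function('h')(-78), -14019), Add(-21365, -2722)))) = Mul(Add(30329, -29949), Add(46106, Mul(Add(81, -14019), Add(-21365, -2722)))) = Mul(380, Add(46106, Mul(-13938, -24087))) = Mul(380, Add(46106, 335724606)) = Mul(380, 335770712) = 127592870560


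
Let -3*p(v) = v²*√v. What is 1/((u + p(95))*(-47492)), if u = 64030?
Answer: -3033/7288961859830 - 3*√95/153451828628 ≈ -6.0666e-10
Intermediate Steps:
p(v) = -v^(5/2)/3 (p(v) = -v²*√v/3 = -v^(5/2)/3)
1/((u + p(95))*(-47492)) = 1/((64030 - 9025*√95/3)*(-47492)) = -1/47492/(64030 - 9025*√95/3) = -1/(47492*(64030 - 9025*√95/3))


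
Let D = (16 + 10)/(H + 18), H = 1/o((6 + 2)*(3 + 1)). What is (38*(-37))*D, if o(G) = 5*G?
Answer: -5848960/2881 ≈ -2030.2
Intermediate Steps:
H = 1/160 (H = 1/(5*((6 + 2)*(3 + 1))) = 1/(5*(8*4)) = 1/(5*32) = 1/160 ≈ 0.0062500)
D = 4160/2881 (D = (16 + 10)/(1/160 + 18) = 26/(2881/160) = 26*(160/2881) = 4160/2881 ≈ 1.4439)
(38*(-37))*D = (38*(-37))*(4160/2881) = -1406*4160/2881 = -5848960/2881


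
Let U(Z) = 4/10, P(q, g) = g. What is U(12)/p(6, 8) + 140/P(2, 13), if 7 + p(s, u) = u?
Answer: 726/65 ≈ 11.169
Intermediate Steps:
U(Z) = ⅖ (U(Z) = 4*(⅒) = ⅖)
p(s, u) = -7 + u
U(12)/p(6, 8) + 140/P(2, 13) = 2/(5*(-7 + 8)) + 140/13 = (⅖)/1 + 140*(1/13) = (⅖)*1 + 140/13 = ⅖ + 140/13 = 726/65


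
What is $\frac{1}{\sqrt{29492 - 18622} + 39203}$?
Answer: $\frac{39203}{1536864339} - \frac{\sqrt{10870}}{1536864339} \approx 2.5441 \cdot 10^{-5}$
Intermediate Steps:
$\frac{1}{\sqrt{29492 - 18622} + 39203} = \frac{1}{\sqrt{10870} + 39203} = \frac{1}{39203 + \sqrt{10870}}$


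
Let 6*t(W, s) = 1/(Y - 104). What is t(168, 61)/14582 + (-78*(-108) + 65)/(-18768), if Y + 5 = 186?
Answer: -69069311/152702704 ≈ -0.45231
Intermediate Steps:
Y = 181 (Y = -5 + 186 = 181)
t(W, s) = 1/462 (t(W, s) = 1/(6*(181 - 104)) = (1/6)/77 = (1/6)*(1/77) = 1/462)
t(168, 61)/14582 + (-78*(-108) + 65)/(-18768) = (1/462)/14582 + (-78*(-108) + 65)/(-18768) = (1/462)*(1/14582) + (8424 + 65)*(-1/18768) = 1/6736884 + 8489*(-1/18768) = 1/6736884 - 8489/18768 = -69069311/152702704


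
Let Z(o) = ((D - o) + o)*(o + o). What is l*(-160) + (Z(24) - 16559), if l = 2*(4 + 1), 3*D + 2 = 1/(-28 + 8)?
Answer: -90959/5 ≈ -18192.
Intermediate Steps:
D = -41/60 (D = -2/3 + 1/(3*(-28 + 8)) = -2/3 + (1/3)/(-20) = -2/3 + (1/3)*(-1/20) = -2/3 - 1/60 = -41/60 ≈ -0.68333)
l = 10 (l = 2*5 = 10)
Z(o) = -41*o/30 (Z(o) = ((-41/60 - o) + o)*(o + o) = -41*o/30)
l*(-160) + (Z(24) - 16559) = 10*(-160) + (-41/30*24 - 16559) = -1600 + (-164/5 - 16559) = -1600 - 82959/5 = -90959/5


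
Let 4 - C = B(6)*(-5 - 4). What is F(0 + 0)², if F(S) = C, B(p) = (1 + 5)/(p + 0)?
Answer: 169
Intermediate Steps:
B(p) = 6/p
C = 13 (C = 4 - 6/6*(-5 - 4) = 4 - 6*(⅙)*(-9) = 4 - (-9) = 4 - 1*(-9) = 4 + 9 = 13)
F(S) = 13
F(0 + 0)² = 13² = 169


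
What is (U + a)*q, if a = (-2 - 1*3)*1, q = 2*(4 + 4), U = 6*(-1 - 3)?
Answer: -464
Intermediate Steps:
U = -24 (U = 6*(-4) = -24)
q = 16 (q = 2*8 = 16)
a = -5 (a = (-2 - 3)*1 = -5*1 = -5)
(U + a)*q = (-24 - 5)*16 = -29*16 = -464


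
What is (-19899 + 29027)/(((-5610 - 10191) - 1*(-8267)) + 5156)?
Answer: -4564/1189 ≈ -3.8385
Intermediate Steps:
(-19899 + 29027)/(((-5610 - 10191) - 1*(-8267)) + 5156) = 9128/((-15801 + 8267) + 5156) = 9128/(-7534 + 5156) = 9128/(-2378) = 9128*(-1/2378) = -4564/1189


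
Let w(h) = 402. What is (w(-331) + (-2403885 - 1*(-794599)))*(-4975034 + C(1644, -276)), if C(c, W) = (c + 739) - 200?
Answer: 8000740408284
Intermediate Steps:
C(c, W) = 539 + c (C(c, W) = (739 + c) - 200 = 539 + c)
(w(-331) + (-2403885 - 1*(-794599)))*(-4975034 + C(1644, -276)) = (402 + (-2403885 - 1*(-794599)))*(-4975034 + (539 + 1644)) = (402 + (-2403885 + 794599))*(-4975034 + 2183) = (402 - 1609286)*(-4972851) = -1608884*(-4972851) = 8000740408284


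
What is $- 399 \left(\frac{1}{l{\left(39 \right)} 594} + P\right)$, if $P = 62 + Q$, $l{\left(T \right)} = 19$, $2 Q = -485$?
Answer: $\frac{7129927}{99} \approx 72020.0$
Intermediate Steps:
$Q = - \frac{485}{2}$ ($Q = \frac{1}{2} \left(-485\right) = - \frac{485}{2} \approx -242.5$)
$P = - \frac{361}{2}$ ($P = 62 - \frac{485}{2} = - \frac{361}{2} \approx -180.5$)
$- 399 \left(\frac{1}{l{\left(39 \right)} 594} + P\right) = - 399 \left(\frac{1}{19 \cdot 594} - \frac{361}{2}\right) = - 399 \left(\frac{1}{19} \cdot \frac{1}{594} - \frac{361}{2}\right) = - 399 \left(\frac{1}{11286} - \frac{361}{2}\right) = \left(-399\right) \left(- \frac{1018561}{5643}\right) = \frac{7129927}{99}$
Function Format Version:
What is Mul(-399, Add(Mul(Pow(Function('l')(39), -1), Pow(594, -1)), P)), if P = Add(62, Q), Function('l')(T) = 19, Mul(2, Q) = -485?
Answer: Rational(7129927, 99) ≈ 72020.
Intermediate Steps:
Q = Rational(-485, 2) (Q = Mul(Rational(1, 2), -485) = Rational(-485, 2) ≈ -242.50)
P = Rational(-361, 2) (P = Add(62, Rational(-485, 2)) = Rational(-361, 2) ≈ -180.50)
Mul(-399, Add(Mul(Pow(Function('l')(39), -1), Pow(594, -1)), P)) = Mul(-399, Add(Mul(Pow(19, -1), Pow(594, -1)), Rational(-361, 2))) = Mul(-399, Add(Mul(Rational(1, 19), Rational(1, 594)), Rational(-361, 2))) = Mul(-399, Add(Rational(1, 11286), Rational(-361, 2))) = Mul(-399, Rational(-1018561, 5643)) = Rational(7129927, 99)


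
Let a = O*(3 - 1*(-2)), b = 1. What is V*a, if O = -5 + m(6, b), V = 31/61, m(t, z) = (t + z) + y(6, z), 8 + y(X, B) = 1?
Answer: -775/61 ≈ -12.705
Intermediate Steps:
y(X, B) = -7 (y(X, B) = -8 + 1 = -7)
m(t, z) = -7 + t + z (m(t, z) = (t + z) - 7 = -7 + t + z)
V = 31/61 (V = 31*(1/61) = 31/61 ≈ 0.50820)
O = -5 (O = -5 + (-7 + 6 + 1) = -5 + 0 = -5)
a = -25 (a = -5*(3 - 1*(-2)) = -5*(3 + 2) = -5*5 = -25)
V*a = (31/61)*(-25) = -775/61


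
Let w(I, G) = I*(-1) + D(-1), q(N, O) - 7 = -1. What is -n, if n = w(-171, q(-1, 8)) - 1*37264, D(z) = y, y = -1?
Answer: 37094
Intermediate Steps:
D(z) = -1
q(N, O) = 6 (q(N, O) = 7 - 1 = 6)
w(I, G) = -1 - I (w(I, G) = I*(-1) - 1 = -I - 1 = -1 - I)
n = -37094 (n = (-1 - 1*(-171)) - 1*37264 = (-1 + 171) - 37264 = 170 - 37264 = -37094)
-n = -1*(-37094) = 37094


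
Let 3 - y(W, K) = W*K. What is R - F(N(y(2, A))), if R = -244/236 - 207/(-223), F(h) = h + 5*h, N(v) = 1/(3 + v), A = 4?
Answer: 38081/13157 ≈ 2.8944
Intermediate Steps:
y(W, K) = 3 - K*W (y(W, K) = 3 - W*K = 3 - K*W)
F(h) = 6*h
R = -1390/13157 (R = -244*1/236 - 207*(-1/223) = -61/59 + 207/223 = -1390/13157 ≈ -0.10565)
R - F(N(y(2, A))) = -1390/13157 - 6/(3 + (3 - 1*4*2)) = -1390/13157 - 6/(3 + (3 - 8)) = -1390/13157 - 6/(3 - 5) = -1390/13157 - 6/(-2) = -1390/13157 - 6*(-1)/2 = -1390/13157 - 1*(-3) = -1390/13157 + 3 = 38081/13157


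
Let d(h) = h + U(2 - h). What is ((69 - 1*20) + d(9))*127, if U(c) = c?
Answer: 6477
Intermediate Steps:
d(h) = 2 (d(h) = h + (2 - h) = 2)
((69 - 1*20) + d(9))*127 = ((69 - 1*20) + 2)*127 = ((69 - 20) + 2)*127 = (49 + 2)*127 = 51*127 = 6477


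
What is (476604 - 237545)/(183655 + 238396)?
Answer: 239059/422051 ≈ 0.56642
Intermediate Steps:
(476604 - 237545)/(183655 + 238396) = 239059/422051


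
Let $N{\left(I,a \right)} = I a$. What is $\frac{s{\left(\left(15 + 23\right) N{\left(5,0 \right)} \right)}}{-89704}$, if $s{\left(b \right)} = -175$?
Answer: $\frac{175}{89704} \approx 0.0019509$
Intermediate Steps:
$\frac{s{\left(\left(15 + 23\right) N{\left(5,0 \right)} \right)}}{-89704} = - \frac{175}{-89704} = \left(-175\right) \left(- \frac{1}{89704}\right) = \frac{175}{89704}$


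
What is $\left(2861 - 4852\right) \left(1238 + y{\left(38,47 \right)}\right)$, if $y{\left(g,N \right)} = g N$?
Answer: $-6020784$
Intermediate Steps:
$y{\left(g,N \right)} = N g$
$\left(2861 - 4852\right) \left(1238 + y{\left(38,47 \right)}\right) = \left(2861 - 4852\right) \left(1238 + 47 \cdot 38\right) = - 1991 \left(1238 + 1786\right) = \left(-1991\right) 3024 = -6020784$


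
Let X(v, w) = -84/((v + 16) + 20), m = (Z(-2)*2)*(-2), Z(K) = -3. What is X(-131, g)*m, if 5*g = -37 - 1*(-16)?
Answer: 1008/95 ≈ 10.611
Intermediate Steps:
g = -21/5 (g = (-37 - 1*(-16))/5 = (-37 + 16)/5 = (⅕)*(-21) = -21/5 ≈ -4.2000)
m = 12 (m = -3*2*(-2) = -6*(-2) = 12)
X(v, w) = -84/(36 + v) (X(v, w) = -84/((16 + v) + 20) = -84/(36 + v))
X(-131, g)*m = -84/(36 - 131)*12 = -84/(-95)*12 = -84*(-1/95)*12 = (84/95)*12 = 1008/95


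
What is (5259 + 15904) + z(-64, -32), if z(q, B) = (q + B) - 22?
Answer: 21045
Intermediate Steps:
z(q, B) = -22 + B + q (z(q, B) = (B + q) - 22 = -22 + B + q)
(5259 + 15904) + z(-64, -32) = (5259 + 15904) + (-22 - 32 - 64) = 21163 - 118 = 21045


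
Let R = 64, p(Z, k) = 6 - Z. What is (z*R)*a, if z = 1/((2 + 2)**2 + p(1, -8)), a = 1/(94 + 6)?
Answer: 16/525 ≈ 0.030476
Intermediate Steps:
a = 1/100 ≈ 0.010000
z = 1/21 (z = 1/((2 + 2)**2 + (6 - 1*1)) = 1/(4**2 + (6 - 1)) = 1/(16 + 5) = 1/21 ≈ 0.047619)
(z*R)*a = ((1/21)*64)*(1/100) = (64/21)*(1/100) = 16/525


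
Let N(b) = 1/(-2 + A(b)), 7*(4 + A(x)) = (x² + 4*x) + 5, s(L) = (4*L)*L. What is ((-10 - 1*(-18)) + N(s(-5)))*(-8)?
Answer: -663288/10363 ≈ -64.005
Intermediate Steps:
s(L) = 4*L²
A(x) = -23/7 + x²/7 + 4*x/7 (A(x) = -4 + ((x² + 4*x) + 5)/7 = -4 + (5 + x² + 4*x)/7 = -4 + (5/7 + x²/7 + 4*x/7) = -23/7 + x²/7 + 4*x/7)
N(b) = 1/(-37/7 + b²/7 + 4*b/7) (N(b) = 1/(-2 + (-23/7 + b²/7 + 4*b/7)) = 1/(-37/7 + b²/7 + 4*b/7))
((-10 - 1*(-18)) + N(s(-5)))*(-8) = ((-10 - 1*(-18)) + 7/(-37 + (4*(-5)²)² + 4*(4*(-5)²)))*(-8) = ((-10 + 18) + 7/(-37 + (4*25)² + 4*(4*25)))*(-8) = (8 + 7/(-37 + 100² + 4*100))*(-8) = (8 + 7/(-37 + 10000 + 400))*(-8) = (8 + 7/10363)*(-8) = (82911/10363)*(-8) = -663288/10363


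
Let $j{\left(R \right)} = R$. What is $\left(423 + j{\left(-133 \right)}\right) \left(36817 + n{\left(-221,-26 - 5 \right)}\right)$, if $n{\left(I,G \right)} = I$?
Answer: $10612840$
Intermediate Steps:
$\left(423 + j{\left(-133 \right)}\right) \left(36817 + n{\left(-221,-26 - 5 \right)}\right) = \left(423 - 133\right) \left(36817 - 221\right) = 290 \cdot 36596 = 10612840$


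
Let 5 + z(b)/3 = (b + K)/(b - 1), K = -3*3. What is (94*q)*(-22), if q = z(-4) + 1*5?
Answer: 22748/5 ≈ 4549.6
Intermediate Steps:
K = -9
z(b) = -15 + 3*(-9 + b)/(-1 + b) (z(b) = -15 + 3*((b - 9)/(b - 1)) = -15 + 3*((-9 + b)/(-1 + b)) = -15 + 3*(-9 + b)/(-1 + b))
q = -11/5 (q = 12*(-1 - 1*(-4))/(-1 - 4) + 1*5 = 12*(-1 + 4)/(-5) + 5 = 12*(-⅕)*3 + 5 = -36/5 + 5 = -11/5 ≈ -2.2000)
(94*q)*(-22) = (94*(-11/5))*(-22) = -1034/5*(-22) = 22748/5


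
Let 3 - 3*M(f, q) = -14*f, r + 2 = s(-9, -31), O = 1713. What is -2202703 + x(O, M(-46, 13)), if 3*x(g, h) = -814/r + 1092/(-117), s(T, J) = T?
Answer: -19824133/9 ≈ -2.2027e+6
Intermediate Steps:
r = -11 (r = -2 - 9 = -11)
M(f, q) = 1 + 14*f/3 (M(f, q) = 1 - (-14)*f/3 = 1 + 14*f/3)
x(g, h) = 194/9 (x(g, h) = (-814/(-11) + 1092/(-117))/3 = (-814*(-1/11) + 1092*(-1/117))/3 = (74 - 28/3)/3 = (⅓)*(194/3) = 194/9)
-2202703 + x(O, M(-46, 13)) = -2202703 + 194/9 = -19824133/9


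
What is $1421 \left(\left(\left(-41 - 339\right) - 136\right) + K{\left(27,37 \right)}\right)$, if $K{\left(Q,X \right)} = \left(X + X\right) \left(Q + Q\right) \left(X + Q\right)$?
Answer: $362678988$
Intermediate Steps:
$K{\left(Q,X \right)} = 4 Q X \left(Q + X\right)$ ($K{\left(Q,X \right)} = 2 X 2 Q \left(Q + X\right) = 4 Q X \left(Q + X\right)$)
$1421 \left(\left(\left(-41 - 339\right) - 136\right) + K{\left(27,37 \right)}\right) = 1421 \left(\left(\left(-41 - 339\right) - 136\right) + 4 \cdot 27 \cdot 37 \left(27 + 37\right)\right) = 1421 \left(\left(-380 - 136\right) + 4 \cdot 27 \cdot 37 \cdot 64\right) = 1421 \left(-516 + 255744\right) = 1421 \cdot 255228 = 362678988$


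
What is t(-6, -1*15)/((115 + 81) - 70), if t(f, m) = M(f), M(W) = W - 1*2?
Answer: -4/63 ≈ -0.063492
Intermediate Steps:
M(W) = -2 + W (M(W) = W - 2 = -2 + W)
t(f, m) = -2 + f
t(-6, -1*15)/((115 + 81) - 70) = (-2 - 6)/((115 + 81) - 70) = -8/(196 - 70) = -8/126 = (1/126)*(-8) = -4/63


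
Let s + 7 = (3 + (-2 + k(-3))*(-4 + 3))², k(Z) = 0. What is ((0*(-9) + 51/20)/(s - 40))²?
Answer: 2601/193600 ≈ 0.013435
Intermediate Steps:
s = 18 (s = -7 + (3 + (-2 + 0)*(-4 + 3))² = -7 + (3 - 2*(-1))² = -7 + (3 + 2)² = -7 + 5² = -7 + 25 = 18)
((0*(-9) + 51/20)/(s - 40))² = ((0*(-9) + 51/20)/(18 - 40))² = ((0 + 51*(1/20))/(-22))² = ((0 + 51/20)*(-1/22))² = ((51/20)*(-1/22))² = (-51/440)² = 2601/193600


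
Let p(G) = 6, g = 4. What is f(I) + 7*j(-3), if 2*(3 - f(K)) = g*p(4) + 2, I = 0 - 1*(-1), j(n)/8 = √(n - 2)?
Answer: -10 + 56*I*√5 ≈ -10.0 + 125.22*I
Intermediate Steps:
j(n) = 8*√(-2 + n) (j(n) = 8*√(n - 2) = 8*√(-2 + n))
I = 1 (I = 0 + 1 = 1)
f(K) = -10 (f(K) = 3 - (4*6 + 2)/2 = 3 - (24 + 2)/2 = 3 - ½*26 = 3 - 13 = -10)
f(I) + 7*j(-3) = -10 + 7*(8*√(-2 - 3)) = -10 + 7*(8*√(-5)) = -10 + 7*(8*(I*√5)) = -10 + 7*(8*I*√5) = -10 + 56*I*√5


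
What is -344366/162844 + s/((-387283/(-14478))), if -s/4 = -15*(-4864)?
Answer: -31281433107839/2866668766 ≈ -10912.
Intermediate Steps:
s = -291840 (s = -(-60)*(-4864) = -4*72960 = -291840)
-344366/162844 + s/((-387283/(-14478))) = -344366/162844 - 291840/((-387283/(-14478))) = -344366*1/162844 - 291840/((-387283*(-1/14478))) = -15653/7402 - 291840/387283/14478 = -15653/7402 - 291840*14478/387283 = -15653/7402 - 4225259520/387283 = -31281433107839/2866668766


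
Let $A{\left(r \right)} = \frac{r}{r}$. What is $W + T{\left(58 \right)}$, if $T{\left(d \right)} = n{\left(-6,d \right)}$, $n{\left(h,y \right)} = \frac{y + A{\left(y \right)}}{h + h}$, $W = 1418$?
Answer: $\frac{16957}{12} \approx 1413.1$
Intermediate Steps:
$A{\left(r \right)} = 1$
$n{\left(h,y \right)} = \frac{1 + y}{2 h}$ ($n{\left(h,y \right)} = \frac{y + 1}{h + h} = \frac{1 + y}{2 h}$)
$T{\left(d \right)} = - \frac{1}{12} - \frac{d}{12}$ ($T{\left(d \right)} = \frac{1 + d}{2 \left(-6\right)} = \frac{1}{2} \left(- \frac{1}{6}\right) \left(1 + d\right) = - \frac{1}{12} - \frac{d}{12}$)
$W + T{\left(58 \right)} = 1418 - \frac{59}{12} = \frac{16957}{12}$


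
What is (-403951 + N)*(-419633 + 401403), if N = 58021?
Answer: 6306303900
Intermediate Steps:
(-403951 + N)*(-419633 + 401403) = (-403951 + 58021)*(-419633 + 401403) = -345930*(-18230) = 6306303900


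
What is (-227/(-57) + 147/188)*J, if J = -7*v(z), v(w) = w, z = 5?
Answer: -1786925/10716 ≈ -166.75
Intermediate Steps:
J = -35 (J = -7*5 = -35)
(-227/(-57) + 147/188)*J = (-227/(-57) + 147/188)*(-35) = (-227*(-1/57) + 147*(1/188))*(-35) = (227/57 + 147/188)*(-35) = (51055/10716)*(-35) = -1786925/10716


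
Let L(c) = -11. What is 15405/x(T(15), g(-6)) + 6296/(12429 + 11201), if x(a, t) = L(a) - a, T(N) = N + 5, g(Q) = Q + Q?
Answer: -181912487/366265 ≈ -496.67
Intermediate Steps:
g(Q) = 2*Q
T(N) = 5 + N
x(a, t) = -11 - a
15405/x(T(15), g(-6)) + 6296/(12429 + 11201) = 15405/(-11 - (5 + 15)) + 6296/(12429 + 11201) = 15405/(-11 - 1*20) + 6296/23630 = 15405/(-11 - 20) + 6296*(1/23630) = 15405/(-31) + 3148/11815 = 15405*(-1/31) + 3148/11815 = -15405/31 + 3148/11815 = -181912487/366265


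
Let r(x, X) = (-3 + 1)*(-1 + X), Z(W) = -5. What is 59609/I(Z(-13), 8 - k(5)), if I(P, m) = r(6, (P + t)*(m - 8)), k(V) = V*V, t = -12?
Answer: -59609/848 ≈ -70.294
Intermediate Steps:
r(x, X) = 2 - 2*X (r(x, X) = -2*(-1 + X) = 2 - 2*X)
k(V) = V²
I(P, m) = 2 - 2*(-12 + P)*(-8 + m) (I(P, m) = 2 - 2*(P - 12)*(m - 8) = 2 - 2*(-12 + P)*(-8 + m))
59609/I(Z(-13), 8 - k(5)) = 59609/(-190 + 16*(-5) + 24*(8 - 1*5²) - 2*(-5)*(8 - 1*5²)) = 59609/(-190 - 80 + 24*(8 - 1*25) - 2*(-5)*(8 - 1*25)) = 59609/(-190 - 80 + 24*(8 - 25) - 2*(-5)*(8 - 25)) = 59609/(-190 - 80 + 24*(-17) - 2*(-5)*(-17)) = 59609/(-190 - 80 - 408 - 170) = 59609/(-848) = 59609*(-1/848) = -59609/848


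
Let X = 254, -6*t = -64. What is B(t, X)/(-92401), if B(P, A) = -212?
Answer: 212/92401 ≈ 0.0022943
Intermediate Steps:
t = 32/3 (t = -1/6*(-64) = 32/3 ≈ 10.667)
B(t, X)/(-92401) = -212/(-92401) = -212*(-1/92401) = 212/92401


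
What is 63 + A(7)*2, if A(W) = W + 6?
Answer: 89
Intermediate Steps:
A(W) = 6 + W
63 + A(7)*2 = 63 + (6 + 7)*2 = 63 + 13*2 = 63 + 26 = 89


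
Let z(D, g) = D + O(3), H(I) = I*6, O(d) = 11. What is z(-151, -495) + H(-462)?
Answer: -2912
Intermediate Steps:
H(I) = 6*I
z(D, g) = 11 + D (z(D, g) = D + 11 = 11 + D)
z(-151, -495) + H(-462) = (11 - 151) + 6*(-462) = -140 - 2772 = -2912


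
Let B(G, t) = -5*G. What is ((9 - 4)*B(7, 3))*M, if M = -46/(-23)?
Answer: -350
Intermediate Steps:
M = 2 (M = -46*(-1/23) = 2)
((9 - 4)*B(7, 3))*M = ((9 - 4)*(-5*7))*2 = (5*(-35))*2 = -175*2 = -350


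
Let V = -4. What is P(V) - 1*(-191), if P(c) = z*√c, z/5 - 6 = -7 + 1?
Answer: 191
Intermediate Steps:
z = 0 (z = 30 + 5*(-7 + 1) = 30 + 5*(-6) = 30 - 30 = 0)
P(c) = 0 (P(c) = 0*√c = 0)
P(V) - 1*(-191) = 0 - 1*(-191) = 0 + 191 = 191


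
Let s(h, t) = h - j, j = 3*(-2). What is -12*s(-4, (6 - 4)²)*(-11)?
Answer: 264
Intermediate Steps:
j = -6
s(h, t) = 6 + h (s(h, t) = h - 1*(-6) = h + 6 = 6 + h)
-12*s(-4, (6 - 4)²)*(-11) = -12*(6 - 4)*(-11) = -12*2*(-11) = -24*(-11) = 264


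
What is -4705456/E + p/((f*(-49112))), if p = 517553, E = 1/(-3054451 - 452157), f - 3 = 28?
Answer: 25121076741759271503/1522472 ≈ 1.6500e+13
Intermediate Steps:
f = 31 (f = 3 + 28 = 31)
E = -1/3506608 (E = 1/(-3506608) = -1/3506608 ≈ -2.8518e-7)
-4705456/E + p/((f*(-49112))) = -4705456/(-1/3506608) + 517553/((31*(-49112))) = -4705456*(-3506608) + 517553/(-1522472) = 16500189653248 + 517553*(-1/1522472) = 16500189653248 - 517553/1522472 = 25121076741759271503/1522472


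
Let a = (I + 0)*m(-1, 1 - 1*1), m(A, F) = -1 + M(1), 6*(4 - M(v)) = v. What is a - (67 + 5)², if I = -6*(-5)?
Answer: -5099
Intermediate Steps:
M(v) = 4 - v/6
m(A, F) = 17/6 (m(A, F) = -1 + (4 - ⅙*1) = -1 + (4 - ⅙) = -1 + 23/6 = 17/6)
I = 30
a = 85 (a = (30 + 0)*(17/6) = 30*(17/6) = 85)
a - (67 + 5)² = 85 - (67 + 5)² = 85 - 1*72² = 85 - 1*5184 = 85 - 5184 = -5099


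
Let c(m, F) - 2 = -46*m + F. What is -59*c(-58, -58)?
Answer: -154108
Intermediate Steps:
c(m, F) = 2 + F - 46*m (c(m, F) = 2 + (-46*m + F) = 2 + (F - 46*m) = 2 + F - 46*m)
-59*c(-58, -58) = -59*(2 - 58 - 46*(-58)) = -59*(2 - 58 + 2668) = -59*2612 = -154108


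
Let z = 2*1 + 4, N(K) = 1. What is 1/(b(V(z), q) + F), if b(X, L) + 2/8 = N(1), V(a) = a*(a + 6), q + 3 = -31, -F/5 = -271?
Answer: 4/5423 ≈ 0.00073760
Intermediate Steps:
z = 6 (z = 2 + 4 = 6)
F = 1355 (F = -5*(-271) = 1355)
q = -34 (q = -3 - 31 = -34)
V(a) = a*(6 + a)
b(X, L) = ¾ (b(X, L) = -¼ + 1 = ¾)
1/(b(V(z), q) + F) = 1/(¾ + 1355) = 1/(5423/4) = 4/5423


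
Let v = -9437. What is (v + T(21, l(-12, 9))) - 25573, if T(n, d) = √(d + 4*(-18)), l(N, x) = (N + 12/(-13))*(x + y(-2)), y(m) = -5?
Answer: -35010 + 2*I*√5226/13 ≈ -35010.0 + 11.122*I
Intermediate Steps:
l(N, x) = (-5 + x)*(-12/13 + N) (l(N, x) = (N + 12/(-13))*(x - 5) = (N + 12*(-1/13))*(-5 + x) = (N - 12/13)*(-5 + x) = (-12/13 + N)*(-5 + x) = (-5 + x)*(-12/13 + N))
T(n, d) = √(-72 + d) (T(n, d) = √(d - 72) = √(-72 + d))
(v + T(21, l(-12, 9))) - 25573 = (-9437 + √(-72 + (60/13 - 5*(-12) - 12/13*9 - 12*9))) - 25573 = (-9437 + √(-72 + (60/13 + 60 - 108/13 - 108))) - 25573 = (-9437 + √(-72 - 672/13)) - 25573 = (-9437 + √(-1608/13)) - 25573 = (-9437 + 2*I*√5226/13) - 25573 = -35010 + 2*I*√5226/13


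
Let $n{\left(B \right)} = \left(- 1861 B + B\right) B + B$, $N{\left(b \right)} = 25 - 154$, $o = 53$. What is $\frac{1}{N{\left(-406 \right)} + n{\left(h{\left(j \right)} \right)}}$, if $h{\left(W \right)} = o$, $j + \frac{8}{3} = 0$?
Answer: $- \frac{1}{5224816} \approx -1.9139 \cdot 10^{-7}$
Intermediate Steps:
$j = - \frac{8}{3}$ ($j = - \frac{8}{3} + 0 = - \frac{8}{3} \approx -2.6667$)
$N{\left(b \right)} = -129$ ($N{\left(b \right)} = 25 - 154 = -129$)
$h{\left(W \right)} = 53$
$n{\left(B \right)} = B - 1860 B^{2}$ ($n{\left(B \right)} = - 1860 B B + B = - 1860 B^{2} + B = B - 1860 B^{2}$)
$\frac{1}{N{\left(-406 \right)} + n{\left(h{\left(j \right)} \right)}} = \frac{1}{-129 + 53 \left(1 - 98580\right)} = \frac{1}{-129 + 53 \left(-98579\right)} = \frac{1}{-129 - 5224687} = \frac{1}{-5224816} = - \frac{1}{5224816}$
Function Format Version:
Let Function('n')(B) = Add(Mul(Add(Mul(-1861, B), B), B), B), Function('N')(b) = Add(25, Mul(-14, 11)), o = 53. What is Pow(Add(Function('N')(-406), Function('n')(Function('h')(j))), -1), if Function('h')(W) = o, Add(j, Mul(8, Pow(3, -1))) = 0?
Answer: Rational(-1, 5224816) ≈ -1.9139e-7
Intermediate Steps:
j = Rational(-8, 3) (j = Add(Rational(-8, 3), 0) = Rational(-8, 3) ≈ -2.6667)
Function('N')(b) = -129 (Function('N')(b) = Add(25, -154) = -129)
Function('h')(W) = 53
Function('n')(B) = Add(B, Mul(-1860, Pow(B, 2))) (Function('n')(B) = Add(Mul(Mul(-1860, B), B), B) = Add(Mul(-1860, Pow(B, 2)), B) = Add(B, Mul(-1860, Pow(B, 2))))
Pow(Add(Function('N')(-406), Function('n')(Function('h')(j))), -1) = Pow(Add(-129, Mul(53, Add(1, Mul(-1860, 53)))), -1) = Pow(Add(-129, Mul(53, Add(1, -98580))), -1) = Pow(Add(-129, Mul(53, -98579)), -1) = Pow(Add(-129, -5224687), -1) = Pow(-5224816, -1) = Rational(-1, 5224816)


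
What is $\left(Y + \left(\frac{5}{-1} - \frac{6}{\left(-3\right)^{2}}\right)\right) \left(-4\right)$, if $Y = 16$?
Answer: $- \frac{124}{3} \approx -41.333$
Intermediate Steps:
$\left(Y + \left(\frac{5}{-1} - \frac{6}{\left(-3\right)^{2}}\right)\right) \left(-4\right) = \left(16 + \left(\frac{5}{-1} - \frac{6}{\left(-3\right)^{2}}\right)\right) \left(-4\right) = \left(16 - \left(5 + \frac{6}{9}\right)\right) \left(-4\right) = \left(16 - \frac{17}{3}\right) \left(-4\right) = \frac{31}{3} \left(-4\right) = - \frac{124}{3}$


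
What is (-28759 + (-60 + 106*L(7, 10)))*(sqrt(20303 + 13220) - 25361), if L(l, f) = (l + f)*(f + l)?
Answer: -46030215 + 1815*sqrt(33523) ≈ -4.5698e+7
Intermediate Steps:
L(l, f) = (f + l)**2 (L(l, f) = (f + l)*(f + l) = (f + l)**2)
(-28759 + (-60 + 106*L(7, 10)))*(sqrt(20303 + 13220) - 25361) = (-28759 + (-60 + 106*(10 + 7)**2))*(sqrt(20303 + 13220) - 25361) = (-28759 + (-60 + 106*17**2))*(sqrt(33523) - 25361) = (-28759 + (-60 + 106*289))*(-25361 + sqrt(33523)) = (-28759 + (-60 + 30634))*(-25361 + sqrt(33523)) = (-28759 + 30574)*(-25361 + sqrt(33523)) = 1815*(-25361 + sqrt(33523)) = -46030215 + 1815*sqrt(33523)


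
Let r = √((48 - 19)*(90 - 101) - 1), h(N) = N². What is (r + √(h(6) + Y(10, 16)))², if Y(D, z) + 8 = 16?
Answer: -276 + 32*I*√55 ≈ -276.0 + 237.32*I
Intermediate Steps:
Y(D, z) = 8 (Y(D, z) = -8 + 16 = 8)
r = 8*I*√5 (r = √(29*(-11) - 1) = √(-319 - 1) = √(-320) = 8*I*√5 ≈ 17.889*I)
(r + √(h(6) + Y(10, 16)))² = (8*I*√5 + √(6² + 8))² = (8*I*√5 + √(36 + 8))² = (8*I*√5 + √44)² = (8*I*√5 + 2*√11)² = (2*√11 + 8*I*√5)²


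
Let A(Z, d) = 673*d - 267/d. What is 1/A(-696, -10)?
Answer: -10/67033 ≈ -0.00014918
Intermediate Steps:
A(Z, d) = -267/d + 673*d
1/A(-696, -10) = 1/(-267/(-10) + 673*(-10)) = 1/(-267*(-⅒) - 6730) = 1/(267/10 - 6730) = 1/(-67033/10) = -10/67033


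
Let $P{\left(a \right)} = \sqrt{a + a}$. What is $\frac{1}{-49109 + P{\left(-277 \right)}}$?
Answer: $- \frac{49109}{2411694435} - \frac{i \sqrt{554}}{2411694435} \approx -2.0363 \cdot 10^{-5} - 9.7596 \cdot 10^{-9} i$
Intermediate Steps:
$P{\left(a \right)} = \sqrt{2} \sqrt{a}$ ($P{\left(a \right)} = \sqrt{2 a} = \sqrt{2} \sqrt{a}$)
$\frac{1}{-49109 + P{\left(-277 \right)}} = \frac{1}{-49109 + \sqrt{2} \sqrt{-277}} = \frac{1}{-49109 + \sqrt{2} i \sqrt{277}} = \frac{1}{-49109 + i \sqrt{554}}$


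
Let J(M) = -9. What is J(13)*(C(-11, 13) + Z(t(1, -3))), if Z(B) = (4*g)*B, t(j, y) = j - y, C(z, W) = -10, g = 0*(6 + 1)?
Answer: 90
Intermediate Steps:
g = 0 (g = 0*7 = 0)
Z(B) = 0 (Z(B) = (4*0)*B = 0*B = 0)
J(13)*(C(-11, 13) + Z(t(1, -3))) = -9*(-10 + 0) = -9*(-10) = 90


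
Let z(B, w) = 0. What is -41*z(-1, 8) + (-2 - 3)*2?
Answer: -10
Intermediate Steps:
-41*z(-1, 8) + (-2 - 3)*2 = -41*0 + (-2 - 3)*2 = 0 - 5*2 = 0 - 10 = -10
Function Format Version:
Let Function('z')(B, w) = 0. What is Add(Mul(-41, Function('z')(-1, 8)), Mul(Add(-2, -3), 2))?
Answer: -10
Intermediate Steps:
Add(Mul(-41, Function('z')(-1, 8)), Mul(Add(-2, -3), 2)) = Add(Mul(-41, 0), Mul(Add(-2, -3), 2)) = Add(0, Mul(-5, 2)) = Add(0, -10) = -10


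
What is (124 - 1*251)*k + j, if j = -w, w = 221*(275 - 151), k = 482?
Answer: -88618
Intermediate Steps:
w = 27404 (w = 221*124 = 27404)
j = -27404 (j = -1*27404 = -27404)
(124 - 1*251)*k + j = (124 - 1*251)*482 - 27404 = (124 - 251)*482 - 27404 = -127*482 - 27404 = -61214 - 27404 = -88618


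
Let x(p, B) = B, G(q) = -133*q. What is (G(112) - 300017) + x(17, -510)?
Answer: -315423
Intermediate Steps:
(G(112) - 300017) + x(17, -510) = (-133*112 - 300017) - 510 = (-14896 - 300017) - 510 = -314913 - 510 = -315423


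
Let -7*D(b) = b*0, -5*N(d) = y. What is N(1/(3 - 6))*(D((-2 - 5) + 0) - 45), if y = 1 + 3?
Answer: 36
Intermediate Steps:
y = 4
N(d) = -4/5 (N(d) = -1/5*4 = -4/5)
D(b) = 0 (D(b) = -b*0/7 = -1/7*0 = 0)
N(1/(3 - 6))*(D((-2 - 5) + 0) - 45) = -4*(0 - 45)/5 = -4/5*(-45) = 36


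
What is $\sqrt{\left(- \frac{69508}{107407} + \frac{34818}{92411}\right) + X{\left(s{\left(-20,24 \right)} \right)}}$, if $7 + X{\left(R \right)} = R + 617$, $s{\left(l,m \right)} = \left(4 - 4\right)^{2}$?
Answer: $\frac{6 \sqrt{1668581062120765321331}}{9925588277} \approx 24.693$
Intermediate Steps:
$s{\left(l,m \right)} = 0$ ($s{\left(l,m \right)} = 0^{2} = 0$)
$X{\left(R \right)} = 610 + R$ ($X{\left(R \right)} = -7 + \left(R + 617\right) = -7 + \left(617 + R\right) = 610 + R$)
$\sqrt{\left(- \frac{69508}{107407} + \frac{34818}{92411}\right) + X{\left(s{\left(-20,24 \right)} \right)}} = \sqrt{\left(- \frac{69508}{107407} + \frac{34818}{92411}\right) + \left(610 + 0\right)} = \sqrt{\left(\left(-69508\right) \frac{1}{107407} + 34818 \cdot \frac{1}{92411}\right) + 610} = \sqrt{\left(- \frac{69508}{107407} + \frac{34818}{92411}\right) + 610} = \sqrt{- \frac{2683606862}{9925588277} + 610} = \sqrt{\frac{6051925242108}{9925588277}} = \frac{6 \sqrt{1668581062120765321331}}{9925588277}$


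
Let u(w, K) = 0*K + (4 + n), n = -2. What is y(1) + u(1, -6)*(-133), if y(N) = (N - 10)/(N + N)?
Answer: -541/2 ≈ -270.50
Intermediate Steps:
u(w, K) = 2 (u(w, K) = 0*K + (4 - 2) = 0 + 2 = 2)
y(N) = (-10 + N)/(2*N) (y(N) = (-10 + N)/((2*N)) = (-10 + N)*(1/(2*N)) = (-10 + N)/(2*N))
y(1) + u(1, -6)*(-133) = (½)*(-10 + 1)/1 + 2*(-133) = (½)*1*(-9) - 266 = -9/2 - 266 = -541/2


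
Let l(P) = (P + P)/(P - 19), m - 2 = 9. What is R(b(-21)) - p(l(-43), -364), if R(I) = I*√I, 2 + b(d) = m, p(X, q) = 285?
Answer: -258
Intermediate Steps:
m = 11 (m = 2 + 9 = 11)
l(P) = 2*P/(-19 + P) (l(P) = (2*P)/(-19 + P) = 2*P/(-19 + P))
b(d) = 9 (b(d) = -2 + 11 = 9)
R(I) = I^(3/2)
R(b(-21)) - p(l(-43), -364) = 9^(3/2) - 1*285 = 27 - 285 = -258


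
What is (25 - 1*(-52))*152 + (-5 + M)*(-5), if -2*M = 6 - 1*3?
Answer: 23473/2 ≈ 11737.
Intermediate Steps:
M = -3/2 (M = -(6 - 1*3)/2 = -(6 - 3)/2 = -1/2*3 = -3/2 ≈ -1.5000)
(25 - 1*(-52))*152 + (-5 + M)*(-5) = (25 - 1*(-52))*152 + (-5 - 3/2)*(-5) = (25 + 52)*152 - 13/2*(-5) = 77*152 + 65/2 = 11704 + 65/2 = 23473/2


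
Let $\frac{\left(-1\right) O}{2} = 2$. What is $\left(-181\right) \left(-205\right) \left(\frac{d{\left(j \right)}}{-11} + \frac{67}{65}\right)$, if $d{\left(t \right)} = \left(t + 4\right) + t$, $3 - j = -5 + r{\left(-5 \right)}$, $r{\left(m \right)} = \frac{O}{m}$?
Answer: $- \frac{3406239}{143} \approx -23820.0$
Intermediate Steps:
$O = -4$ ($O = \left(-2\right) 2 = -4$)
$r{\left(m \right)} = - \frac{4}{m}$
$j = \frac{36}{5}$ ($j = 3 - \left(-5 - \frac{4}{-5}\right) = 3 - \left(-5 - - \frac{4}{5}\right) = 3 - \left(-5 + \frac{4}{5}\right) = 3 - - \frac{21}{5} = 3 + \frac{21}{5} = \frac{36}{5} \approx 7.2$)
$d{\left(t \right)} = 4 + 2 t$ ($d{\left(t \right)} = \left(4 + t\right) + t = 4 + 2 t$)
$\left(-181\right) \left(-205\right) \left(\frac{d{\left(j \right)}}{-11} + \frac{67}{65}\right) = \left(-181\right) \left(-205\right) \left(\frac{4 + 2 \cdot \frac{36}{5}}{-11} + \frac{67}{65}\right) = 37105 \left(\left(4 + \frac{72}{5}\right) \left(- \frac{1}{11}\right) + 67 \cdot \frac{1}{65}\right) = 37105 \left(\frac{92}{5} \left(- \frac{1}{11}\right) + \frac{67}{65}\right) = 37105 \left(- \frac{92}{55} + \frac{67}{65}\right) = 37105 \left(- \frac{459}{715}\right) = - \frac{3406239}{143}$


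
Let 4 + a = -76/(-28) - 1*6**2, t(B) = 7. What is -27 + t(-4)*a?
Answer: -288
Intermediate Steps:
a = -261/7 (a = -4 + (-76/(-28) - 1*6**2) = -4 + (-76*(-1/28) - 1*36) = -4 + (19/7 - 36) = -4 - 233/7 = -261/7 ≈ -37.286)
-27 + t(-4)*a = -27 + 7*(-261/7) = -27 - 261 = -288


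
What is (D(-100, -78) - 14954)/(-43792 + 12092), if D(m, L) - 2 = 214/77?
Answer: 115109/244090 ≈ 0.47158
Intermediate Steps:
D(m, L) = 368/77 (D(m, L) = 2 + 214/77 = 368/77)
(D(-100, -78) - 14954)/(-43792 + 12092) = (368/77 - 14954)/(-43792 + 12092) = -1151090/77/(-31700) = -1151090/77*(-1/31700) = 115109/244090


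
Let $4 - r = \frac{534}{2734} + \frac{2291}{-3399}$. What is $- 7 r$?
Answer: $- \frac{145669972}{4646433} \approx -31.351$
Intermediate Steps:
$r = \frac{20809996}{4646433}$ ($r = 4 - \left(\frac{534}{2734} + \frac{2291}{-3399}\right) = 4 - \left(534 \cdot \frac{1}{2734} + 2291 \left(- \frac{1}{3399}\right)\right) = 4 - \left(\frac{267}{1367} - \frac{2291}{3399}\right) = 4 - - \frac{2224264}{4646433} = 4 + \frac{2224264}{4646433} = \frac{20809996}{4646433} \approx 4.4787$)
$- 7 r = \left(-7\right) \frac{20809996}{4646433} = - \frac{145669972}{4646433}$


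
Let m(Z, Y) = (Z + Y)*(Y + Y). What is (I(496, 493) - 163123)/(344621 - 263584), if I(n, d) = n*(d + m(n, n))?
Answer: 488177149/81037 ≈ 6024.1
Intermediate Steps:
m(Z, Y) = 2*Y*(Y + Z) (m(Z, Y) = (Y + Z)*(2*Y) = 2*Y*(Y + Z))
I(n, d) = n*(d + 4*n²) (I(n, d) = n*(d + 2*n*(n + n)) = n*(d + 2*n*(2*n)) = n*(d + 4*n²))
(I(496, 493) - 163123)/(344621 - 263584) = (496*(493 + 4*496²) - 163123)/(344621 - 263584) = (496*(493 + 4*246016) - 163123)/81037 = (496*(493 + 984064) - 163123)*(1/81037) = (496*984557 - 163123)*(1/81037) = (488340272 - 163123)*(1/81037) = 488177149*(1/81037) = 488177149/81037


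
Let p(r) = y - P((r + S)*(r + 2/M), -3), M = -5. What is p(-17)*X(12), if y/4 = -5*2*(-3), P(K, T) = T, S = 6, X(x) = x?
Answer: 1476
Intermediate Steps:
y = 120 (y = 4*(-5*2*(-3)) = 4*(-10*(-3)) = 4*30 = 120)
p(r) = 123 (p(r) = 120 - 1*(-3) = 120 + 3 = 123)
p(-17)*X(12) = 123*12 = 1476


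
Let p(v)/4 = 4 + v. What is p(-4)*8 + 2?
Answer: 2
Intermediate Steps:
p(v) = 16 + 4*v (p(v) = 4*(4 + v) = 16 + 4*v)
p(-4)*8 + 2 = (16 + 4*(-4))*8 + 2 = (16 - 16)*8 + 2 = 0*8 + 2 = 0 + 2 = 2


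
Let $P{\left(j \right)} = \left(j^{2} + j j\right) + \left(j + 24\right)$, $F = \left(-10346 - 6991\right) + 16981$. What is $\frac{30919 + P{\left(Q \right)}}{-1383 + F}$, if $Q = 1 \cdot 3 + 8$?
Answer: $- \frac{31196}{1739} \approx -17.939$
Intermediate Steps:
$Q = 11$ ($Q = 3 + 8 = 11$)
$F = -356$ ($F = -17337 + 16981 = -356$)
$P{\left(j \right)} = 24 + j + 2 j^{2}$ ($P{\left(j \right)} = \left(j^{2} + j^{2}\right) + \left(24 + j\right) = 2 j^{2} + \left(24 + j\right) = 24 + j + 2 j^{2}$)
$\frac{30919 + P{\left(Q \right)}}{-1383 + F} = \frac{30919 + \left(24 + 11 + 2 \cdot 11^{2}\right)}{-1383 - 356} = \frac{30919 + \left(24 + 11 + 2 \cdot 121\right)}{-1739} = \left(30919 + \left(24 + 11 + 242\right)\right) \left(- \frac{1}{1739}\right) = \left(30919 + 277\right) \left(- \frac{1}{1739}\right) = 31196 \left(- \frac{1}{1739}\right) = - \frac{31196}{1739}$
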